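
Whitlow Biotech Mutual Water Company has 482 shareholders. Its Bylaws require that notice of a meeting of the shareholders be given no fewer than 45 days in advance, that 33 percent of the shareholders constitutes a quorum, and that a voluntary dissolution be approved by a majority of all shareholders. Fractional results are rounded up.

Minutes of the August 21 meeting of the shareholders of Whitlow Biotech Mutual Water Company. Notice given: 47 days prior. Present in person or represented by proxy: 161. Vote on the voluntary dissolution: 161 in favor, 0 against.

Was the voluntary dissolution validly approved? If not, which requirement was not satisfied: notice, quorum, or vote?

Invalid — vote requirement not satisfied.

Notice: 47 days given; 45 required. Satisfied.
Quorum: 33% of 482 = 159.06, rounded up to 160; 161 present. Satisfied.
Vote: requires a majority of all shareholders (482); a majority of 482 is 242, so 242 needed; 161 in favor. Not satisfied.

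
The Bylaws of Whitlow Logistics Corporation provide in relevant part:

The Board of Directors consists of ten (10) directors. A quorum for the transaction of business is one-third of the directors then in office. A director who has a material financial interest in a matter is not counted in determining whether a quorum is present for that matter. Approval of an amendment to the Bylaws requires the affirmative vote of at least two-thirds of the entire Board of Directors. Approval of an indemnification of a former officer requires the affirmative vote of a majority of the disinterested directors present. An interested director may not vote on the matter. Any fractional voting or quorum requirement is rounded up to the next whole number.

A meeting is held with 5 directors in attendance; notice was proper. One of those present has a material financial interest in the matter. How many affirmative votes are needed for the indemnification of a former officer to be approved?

3

The indemnification of a former officer requires a majority of the disinterested directors present (5 − 1 = 4).
A majority of 4 is 3.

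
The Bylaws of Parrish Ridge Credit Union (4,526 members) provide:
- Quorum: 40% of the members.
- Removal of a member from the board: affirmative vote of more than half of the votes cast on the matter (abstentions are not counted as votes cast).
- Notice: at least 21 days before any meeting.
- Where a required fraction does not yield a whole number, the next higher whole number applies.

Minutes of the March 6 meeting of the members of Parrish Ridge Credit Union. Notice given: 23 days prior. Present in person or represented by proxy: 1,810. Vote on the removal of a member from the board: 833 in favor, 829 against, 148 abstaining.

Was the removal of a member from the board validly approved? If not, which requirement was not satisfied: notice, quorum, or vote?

Notice: 23 days given; 21 required. Satisfied.
Quorum: 40% of 4,526 = 1,810.40, rounded up to 1,811; 1,810 present. Not satisfied.
Vote: requires a majority of the votes cast (1,810 − 148 abstaining = 1,662); a majority of 1662 is 832, so 832 needed; 833 in favor. Satisfied.

Invalid — quorum requirement not satisfied.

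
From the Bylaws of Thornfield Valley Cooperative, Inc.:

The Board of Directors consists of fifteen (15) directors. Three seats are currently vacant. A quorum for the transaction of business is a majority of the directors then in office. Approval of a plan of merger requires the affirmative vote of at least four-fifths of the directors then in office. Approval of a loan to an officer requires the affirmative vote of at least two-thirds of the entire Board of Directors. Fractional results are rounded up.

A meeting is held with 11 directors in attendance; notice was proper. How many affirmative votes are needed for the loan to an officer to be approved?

The loan to an officer requires two-thirds of the entire Board of Directors (15).
2/3 of 15 = 10.

10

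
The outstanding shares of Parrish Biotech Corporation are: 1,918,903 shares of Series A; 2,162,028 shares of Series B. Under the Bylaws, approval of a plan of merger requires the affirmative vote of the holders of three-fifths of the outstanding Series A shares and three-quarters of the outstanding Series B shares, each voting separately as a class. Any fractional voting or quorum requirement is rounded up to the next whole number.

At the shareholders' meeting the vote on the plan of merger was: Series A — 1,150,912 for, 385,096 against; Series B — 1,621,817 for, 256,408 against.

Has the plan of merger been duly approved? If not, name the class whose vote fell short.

Series A: 3/5 of 1918903 = 1151341.80, rounded up to 1151342; 1,151,342 required, 1,150,912 in favor — not approved.
Series B: 3/4 of 2162028 = 1621521; 1,621,521 required, 1,621,817 in favor — approved.

Not approved — the Series A shares did not give the required vote.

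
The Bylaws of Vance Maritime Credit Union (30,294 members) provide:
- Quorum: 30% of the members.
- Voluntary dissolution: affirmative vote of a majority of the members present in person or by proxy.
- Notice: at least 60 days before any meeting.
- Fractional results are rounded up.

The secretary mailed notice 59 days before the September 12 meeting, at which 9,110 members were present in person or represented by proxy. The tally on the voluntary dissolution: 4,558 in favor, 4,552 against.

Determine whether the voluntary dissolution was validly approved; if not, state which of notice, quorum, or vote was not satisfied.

Invalid — notice requirement not satisfied.

Notice: 59 days given; 60 required. Not satisfied.
Quorum: 30% of 30,294 = 9,088.20, rounded up to 9,089; 9,110 present. Satisfied.
Vote: requires a majority of those present (9,110); a majority of 9110 is 4556, so 4,556 needed; 4,558 in favor. Satisfied.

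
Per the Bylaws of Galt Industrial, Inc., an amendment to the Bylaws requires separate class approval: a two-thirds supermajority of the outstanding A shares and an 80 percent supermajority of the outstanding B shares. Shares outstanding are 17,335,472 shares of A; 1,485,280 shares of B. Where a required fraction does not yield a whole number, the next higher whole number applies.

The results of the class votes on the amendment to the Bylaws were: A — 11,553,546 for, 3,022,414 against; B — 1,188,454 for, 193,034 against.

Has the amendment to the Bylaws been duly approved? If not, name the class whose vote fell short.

Not approved — the A shares did not give the required vote.

A: 2/3 of 17335472 = 11556981.33, rounded up to 11556982; 11,556,982 required, 11,553,546 in favor — not approved.
B: 4/5 of 1485280 = 1188224; 1,188,224 required, 1,188,454 in favor — approved.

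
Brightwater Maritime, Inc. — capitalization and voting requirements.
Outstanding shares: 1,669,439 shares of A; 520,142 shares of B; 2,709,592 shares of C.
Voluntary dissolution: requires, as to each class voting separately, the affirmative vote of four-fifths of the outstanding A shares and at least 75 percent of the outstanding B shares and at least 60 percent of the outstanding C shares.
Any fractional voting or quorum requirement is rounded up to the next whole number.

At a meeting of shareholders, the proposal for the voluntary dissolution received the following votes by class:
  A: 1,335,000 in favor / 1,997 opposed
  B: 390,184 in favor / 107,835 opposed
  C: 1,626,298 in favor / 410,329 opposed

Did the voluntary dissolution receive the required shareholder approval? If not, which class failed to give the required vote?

Not approved — the A shares did not give the required vote.

A: 4/5 of 1669439 = 1335551.20, rounded up to 1335552; 1,335,552 required, 1,335,000 in favor — not approved.
B: 3/4 of 520142 = 390106.50, rounded up to 390107; 390,107 required, 390,184 in favor — approved.
C: 3/5 of 2709592 = 1625755.20, rounded up to 1625756; 1,625,756 required, 1,626,298 in favor — approved.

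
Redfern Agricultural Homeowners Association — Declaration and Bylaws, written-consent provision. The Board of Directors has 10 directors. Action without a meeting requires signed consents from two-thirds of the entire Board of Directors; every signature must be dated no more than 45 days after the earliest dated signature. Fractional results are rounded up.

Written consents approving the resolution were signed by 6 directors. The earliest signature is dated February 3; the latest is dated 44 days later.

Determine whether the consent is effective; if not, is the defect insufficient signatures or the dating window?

Not effective — insufficient signatures.

Signatures required: two-thirds of 10 — 2/3 of 10 = 6.67, rounded up to 7, so 7 needed; 6 signed. Insufficient.
Dating window: the latest signature is 44 days after the earliest; the limit is 45 days. Within the window.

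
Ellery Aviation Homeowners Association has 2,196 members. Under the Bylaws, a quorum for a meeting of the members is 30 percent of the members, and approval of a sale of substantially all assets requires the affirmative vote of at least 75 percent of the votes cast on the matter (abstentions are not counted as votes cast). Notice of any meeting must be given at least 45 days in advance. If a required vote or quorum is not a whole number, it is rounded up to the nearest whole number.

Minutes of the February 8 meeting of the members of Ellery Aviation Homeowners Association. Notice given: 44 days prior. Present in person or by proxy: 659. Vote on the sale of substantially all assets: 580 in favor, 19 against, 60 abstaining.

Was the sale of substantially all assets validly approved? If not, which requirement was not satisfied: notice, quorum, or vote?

Invalid — notice requirement not satisfied.

Notice: 44 days given; 45 required. Not satisfied.
Quorum: 30% of 2,196 = 658.80, rounded up to 659; 659 present. Satisfied.
Vote: requires three-fourths of the votes cast (659 − 60 abstaining = 599); 3/4 of 599 = 449.25, rounded up to 450, so 450 needed; 580 in favor. Satisfied.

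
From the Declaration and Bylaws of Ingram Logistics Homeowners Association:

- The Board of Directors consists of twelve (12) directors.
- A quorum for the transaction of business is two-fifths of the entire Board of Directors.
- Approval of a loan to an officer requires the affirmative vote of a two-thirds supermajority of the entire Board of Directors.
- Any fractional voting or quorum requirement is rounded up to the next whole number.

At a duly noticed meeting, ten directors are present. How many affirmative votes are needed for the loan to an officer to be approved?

8

The loan to an officer requires two-thirds of the entire Board of Directors (12).
2/3 of 12 = 8.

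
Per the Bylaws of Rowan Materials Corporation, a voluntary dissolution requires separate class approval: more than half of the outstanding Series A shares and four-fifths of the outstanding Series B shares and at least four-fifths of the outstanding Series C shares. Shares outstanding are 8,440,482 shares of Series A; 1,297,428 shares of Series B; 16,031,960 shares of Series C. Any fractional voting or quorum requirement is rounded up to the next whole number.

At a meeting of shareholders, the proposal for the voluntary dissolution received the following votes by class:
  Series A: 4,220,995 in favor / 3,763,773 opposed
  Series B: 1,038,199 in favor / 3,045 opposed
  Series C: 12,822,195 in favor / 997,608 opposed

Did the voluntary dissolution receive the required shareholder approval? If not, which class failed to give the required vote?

Not approved — the Series C shares did not give the required vote.

Series A: a majority of 8440482 is 4220242; 4,220,242 required, 4,220,995 in favor — approved.
Series B: 4/5 of 1297428 = 1037942.40, rounded up to 1037943; 1,037,943 required, 1,038,199 in favor — approved.
Series C: 4/5 of 16031960 = 12825568; 12,825,568 required, 12,822,195 in favor — not approved.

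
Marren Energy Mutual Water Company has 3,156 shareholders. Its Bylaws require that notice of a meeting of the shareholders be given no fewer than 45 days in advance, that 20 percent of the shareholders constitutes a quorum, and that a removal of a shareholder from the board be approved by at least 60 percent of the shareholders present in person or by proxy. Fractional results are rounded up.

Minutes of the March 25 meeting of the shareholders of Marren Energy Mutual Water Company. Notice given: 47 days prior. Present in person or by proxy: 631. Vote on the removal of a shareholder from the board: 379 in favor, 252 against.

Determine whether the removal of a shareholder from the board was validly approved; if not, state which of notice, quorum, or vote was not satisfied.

Notice: 47 days given; 45 required. Satisfied.
Quorum: 20% of 3,156 = 631.20, rounded up to 632; 631 present. Not satisfied.
Vote: requires three-fifths of those present (631); 3/5 of 631 = 378.60, rounded up to 379, so 379 needed; 379 in favor. Satisfied.

Invalid — quorum requirement not satisfied.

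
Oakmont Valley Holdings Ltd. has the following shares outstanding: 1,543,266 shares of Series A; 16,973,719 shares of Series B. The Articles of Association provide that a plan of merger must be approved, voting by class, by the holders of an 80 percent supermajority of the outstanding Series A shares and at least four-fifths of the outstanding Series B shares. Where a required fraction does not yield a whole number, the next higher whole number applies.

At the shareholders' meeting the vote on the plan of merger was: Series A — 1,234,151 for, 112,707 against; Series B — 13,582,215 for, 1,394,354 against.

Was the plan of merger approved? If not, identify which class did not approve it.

Not approved — the Series A shares did not give the required vote.

Series A: 4/5 of 1543266 = 1234612.80, rounded up to 1234613; 1,234,613 required, 1,234,151 in favor — not approved.
Series B: 4/5 of 16973719 = 13578975.20, rounded up to 13578976; 13,578,976 required, 13,582,215 in favor — approved.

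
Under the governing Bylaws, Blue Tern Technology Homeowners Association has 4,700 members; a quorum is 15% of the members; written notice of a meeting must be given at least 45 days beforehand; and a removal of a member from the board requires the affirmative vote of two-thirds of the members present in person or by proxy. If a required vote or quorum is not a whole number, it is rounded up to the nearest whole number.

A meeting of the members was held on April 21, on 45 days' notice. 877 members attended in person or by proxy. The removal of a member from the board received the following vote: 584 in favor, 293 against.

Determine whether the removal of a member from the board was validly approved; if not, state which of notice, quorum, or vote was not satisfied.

Notice: 45 days given; 45 required. Satisfied.
Quorum: 15% of 4,700 = 705; 877 present. Satisfied.
Vote: requires two-thirds of those present (877); 2/3 of 877 = 584.67, rounded up to 585, so 585 needed; 584 in favor. Not satisfied.

Invalid — vote requirement not satisfied.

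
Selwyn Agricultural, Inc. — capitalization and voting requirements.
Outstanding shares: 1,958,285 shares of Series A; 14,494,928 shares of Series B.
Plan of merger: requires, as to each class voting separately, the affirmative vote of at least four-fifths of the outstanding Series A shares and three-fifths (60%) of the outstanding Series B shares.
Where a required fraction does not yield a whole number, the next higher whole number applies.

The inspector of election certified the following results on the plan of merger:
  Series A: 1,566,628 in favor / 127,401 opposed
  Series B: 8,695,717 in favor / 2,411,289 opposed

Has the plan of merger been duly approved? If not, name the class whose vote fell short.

Not approved — the Series B shares did not give the required vote.

Series A: 4/5 of 1958285 = 1566628; 1,566,628 required, 1,566,628 in favor — approved.
Series B: 3/5 of 14494928 = 8696956.80, rounded up to 8696957; 8,696,957 required, 8,695,717 in favor — not approved.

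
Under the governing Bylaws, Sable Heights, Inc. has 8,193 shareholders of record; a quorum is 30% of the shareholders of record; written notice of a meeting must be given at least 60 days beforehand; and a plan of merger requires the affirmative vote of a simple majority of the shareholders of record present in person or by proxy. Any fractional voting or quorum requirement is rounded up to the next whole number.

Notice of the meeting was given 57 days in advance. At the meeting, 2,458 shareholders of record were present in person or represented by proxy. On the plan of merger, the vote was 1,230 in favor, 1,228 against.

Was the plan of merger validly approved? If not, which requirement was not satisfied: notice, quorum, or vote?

Invalid — notice requirement not satisfied.

Notice: 57 days given; 60 required. Not satisfied.
Quorum: 30% of 8,193 = 2,457.90, rounded up to 2,458; 2,458 present. Satisfied.
Vote: requires a majority of those present (2,458); a majority of 2458 is 1230, so 1,230 needed; 1,230 in favor. Satisfied.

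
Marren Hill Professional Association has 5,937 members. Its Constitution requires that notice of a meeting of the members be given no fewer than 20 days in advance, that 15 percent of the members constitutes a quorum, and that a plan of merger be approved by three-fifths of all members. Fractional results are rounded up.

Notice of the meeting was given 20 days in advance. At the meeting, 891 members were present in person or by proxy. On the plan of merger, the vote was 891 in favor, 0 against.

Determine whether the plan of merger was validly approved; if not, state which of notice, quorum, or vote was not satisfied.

Notice: 20 days given; 20 required. Satisfied.
Quorum: 15% of 5,937 = 890.55, rounded up to 891; 891 present. Satisfied.
Vote: requires three-fifths of all members (5,937); 3/5 of 5937 = 3562.20, rounded up to 3563, so 3,563 needed; 891 in favor. Not satisfied.

Invalid — vote requirement not satisfied.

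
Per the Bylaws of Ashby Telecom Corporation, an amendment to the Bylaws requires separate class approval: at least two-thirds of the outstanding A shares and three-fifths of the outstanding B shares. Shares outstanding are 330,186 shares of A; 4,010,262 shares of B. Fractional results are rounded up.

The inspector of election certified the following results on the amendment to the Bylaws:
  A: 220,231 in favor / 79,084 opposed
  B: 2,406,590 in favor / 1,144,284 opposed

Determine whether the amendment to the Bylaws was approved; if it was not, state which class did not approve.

A: 2/3 of 330186 = 220124; 220,124 required, 220,231 in favor — approved.
B: 3/5 of 4010262 = 2406157.20, rounded up to 2406158; 2,406,158 required, 2,406,590 in favor — approved.

Approved — every class gave the required vote.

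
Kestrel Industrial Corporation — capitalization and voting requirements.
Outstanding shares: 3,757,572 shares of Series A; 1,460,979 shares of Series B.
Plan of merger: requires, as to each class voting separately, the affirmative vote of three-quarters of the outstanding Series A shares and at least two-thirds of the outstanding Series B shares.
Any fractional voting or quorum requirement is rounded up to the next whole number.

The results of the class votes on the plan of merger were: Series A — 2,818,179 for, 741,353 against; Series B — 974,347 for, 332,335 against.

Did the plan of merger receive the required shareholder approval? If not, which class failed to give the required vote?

Approved — every class gave the required vote.

Series A: 3/4 of 3757572 = 2818179; 2,818,179 required, 2,818,179 in favor — approved.
Series B: 2/3 of 1460979 = 973986; 973,986 required, 974,347 in favor — approved.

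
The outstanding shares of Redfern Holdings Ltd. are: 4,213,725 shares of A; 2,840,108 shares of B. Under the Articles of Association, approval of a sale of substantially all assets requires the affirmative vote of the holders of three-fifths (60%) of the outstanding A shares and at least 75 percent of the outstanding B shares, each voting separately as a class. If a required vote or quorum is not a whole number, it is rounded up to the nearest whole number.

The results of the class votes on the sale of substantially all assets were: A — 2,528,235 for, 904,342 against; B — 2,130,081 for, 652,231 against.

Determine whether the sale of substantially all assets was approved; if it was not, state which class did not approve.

A: 3/5 of 4213725 = 2528235; 2,528,235 required, 2,528,235 in favor — approved.
B: 3/4 of 2840108 = 2130081; 2,130,081 required, 2,130,081 in favor — approved.

Approved — every class gave the required vote.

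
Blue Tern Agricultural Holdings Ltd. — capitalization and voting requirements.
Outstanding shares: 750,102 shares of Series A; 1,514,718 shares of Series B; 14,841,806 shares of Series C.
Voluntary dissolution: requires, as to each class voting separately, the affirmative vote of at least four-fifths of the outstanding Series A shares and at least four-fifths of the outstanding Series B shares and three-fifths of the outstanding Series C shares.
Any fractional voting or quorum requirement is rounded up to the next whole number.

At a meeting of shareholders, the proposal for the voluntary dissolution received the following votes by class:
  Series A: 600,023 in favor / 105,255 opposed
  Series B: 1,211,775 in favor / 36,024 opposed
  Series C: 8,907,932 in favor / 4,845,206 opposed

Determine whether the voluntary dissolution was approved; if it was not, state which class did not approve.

Series A: 4/5 of 750102 = 600081.60, rounded up to 600082; 600,082 required, 600,023 in favor — not approved.
Series B: 4/5 of 1514718 = 1211774.40, rounded up to 1211775; 1,211,775 required, 1,211,775 in favor — approved.
Series C: 3/5 of 14841806 = 8905083.60, rounded up to 8905084; 8,905,084 required, 8,907,932 in favor — approved.

Not approved — the Series A shares did not give the required vote.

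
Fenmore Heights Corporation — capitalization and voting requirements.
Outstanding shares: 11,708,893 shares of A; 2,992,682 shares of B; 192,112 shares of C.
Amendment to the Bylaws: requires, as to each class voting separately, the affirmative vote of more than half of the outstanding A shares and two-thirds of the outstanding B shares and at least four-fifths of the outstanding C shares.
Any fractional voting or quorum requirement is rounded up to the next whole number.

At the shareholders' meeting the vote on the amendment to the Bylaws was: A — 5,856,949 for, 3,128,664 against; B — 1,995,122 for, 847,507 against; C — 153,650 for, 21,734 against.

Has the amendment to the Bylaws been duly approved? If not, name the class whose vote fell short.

Not approved — the C shares did not give the required vote.

A: a majority of 11708893 is 5854447; 5,854,447 required, 5,856,949 in favor — approved.
B: 2/3 of 2992682 = 1995121.33, rounded up to 1995122; 1,995,122 required, 1,995,122 in favor — approved.
C: 4/5 of 192112 = 153689.60, rounded up to 153690; 153,690 required, 153,650 in favor — not approved.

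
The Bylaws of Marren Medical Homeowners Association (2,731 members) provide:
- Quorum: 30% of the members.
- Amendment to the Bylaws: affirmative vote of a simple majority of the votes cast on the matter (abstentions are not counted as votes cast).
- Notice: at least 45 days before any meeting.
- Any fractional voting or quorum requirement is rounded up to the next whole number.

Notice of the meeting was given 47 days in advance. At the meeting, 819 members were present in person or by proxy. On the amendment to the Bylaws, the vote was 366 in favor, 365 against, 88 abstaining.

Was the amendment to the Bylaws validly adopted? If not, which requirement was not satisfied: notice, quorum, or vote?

Invalid — quorum requirement not satisfied.

Notice: 47 days given; 45 required. Satisfied.
Quorum: 30% of 2,731 = 819.30, rounded up to 820; 819 present. Not satisfied.
Vote: requires a majority of the votes cast (819 − 88 abstaining = 731); a majority of 731 is 366, so 366 needed; 366 in favor. Satisfied.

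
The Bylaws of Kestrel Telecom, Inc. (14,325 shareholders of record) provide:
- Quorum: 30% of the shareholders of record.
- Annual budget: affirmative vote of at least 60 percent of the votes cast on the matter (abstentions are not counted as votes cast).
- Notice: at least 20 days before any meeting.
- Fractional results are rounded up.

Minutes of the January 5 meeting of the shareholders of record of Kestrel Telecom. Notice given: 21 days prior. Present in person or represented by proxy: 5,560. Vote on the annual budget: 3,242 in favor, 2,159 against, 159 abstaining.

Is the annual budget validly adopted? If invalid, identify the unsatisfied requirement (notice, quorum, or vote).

Notice: 21 days given; 20 required. Satisfied.
Quorum: 30% of 14,325 = 4,297.50, rounded up to 4,298; 5,560 present. Satisfied.
Vote: requires three-fifths of the votes cast (5,560 − 159 abstaining = 5,401); 3/5 of 5401 = 3240.60, rounded up to 3241, so 3,241 needed; 3,242 in favor. Satisfied.

Valid — all requirements satisfied.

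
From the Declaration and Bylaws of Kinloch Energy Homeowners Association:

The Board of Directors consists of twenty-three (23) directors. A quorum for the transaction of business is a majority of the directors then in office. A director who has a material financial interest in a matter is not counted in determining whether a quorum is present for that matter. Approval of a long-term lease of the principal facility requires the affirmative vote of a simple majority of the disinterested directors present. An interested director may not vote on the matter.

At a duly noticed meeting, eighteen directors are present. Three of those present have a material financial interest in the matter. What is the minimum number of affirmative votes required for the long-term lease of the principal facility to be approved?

8

The long-term lease of the principal facility requires a majority of the disinterested directors present (18 − 3 = 15).
A majority of 15 is 8.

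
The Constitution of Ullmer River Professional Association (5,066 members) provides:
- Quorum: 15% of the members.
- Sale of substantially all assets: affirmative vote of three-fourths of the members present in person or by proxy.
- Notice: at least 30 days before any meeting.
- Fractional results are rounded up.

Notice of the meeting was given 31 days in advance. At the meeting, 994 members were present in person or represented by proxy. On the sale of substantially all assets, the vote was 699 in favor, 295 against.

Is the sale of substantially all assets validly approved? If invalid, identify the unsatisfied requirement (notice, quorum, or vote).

Notice: 31 days given; 30 required. Satisfied.
Quorum: 15% of 5,066 = 759.90, rounded up to 760; 994 present. Satisfied.
Vote: requires three-fourths of those present (994); 3/4 of 994 = 745.50, rounded up to 746, so 746 needed; 699 in favor. Not satisfied.

Invalid — vote requirement not satisfied.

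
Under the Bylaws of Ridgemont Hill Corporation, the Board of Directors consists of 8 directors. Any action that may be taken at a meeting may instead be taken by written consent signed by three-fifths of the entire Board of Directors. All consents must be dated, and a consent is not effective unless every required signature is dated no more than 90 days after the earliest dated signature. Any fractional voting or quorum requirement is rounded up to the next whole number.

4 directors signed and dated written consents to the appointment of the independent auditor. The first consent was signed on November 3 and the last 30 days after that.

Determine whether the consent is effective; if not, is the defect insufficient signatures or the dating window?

Not effective — insufficient signatures.

Signatures required: three-fifths of 8 — 3/5 of 8 = 4.80, rounded up to 5, so 5 needed; 4 signed. Insufficient.
Dating window: the latest signature is 30 days after the earliest; the limit is 90 days. Within the window.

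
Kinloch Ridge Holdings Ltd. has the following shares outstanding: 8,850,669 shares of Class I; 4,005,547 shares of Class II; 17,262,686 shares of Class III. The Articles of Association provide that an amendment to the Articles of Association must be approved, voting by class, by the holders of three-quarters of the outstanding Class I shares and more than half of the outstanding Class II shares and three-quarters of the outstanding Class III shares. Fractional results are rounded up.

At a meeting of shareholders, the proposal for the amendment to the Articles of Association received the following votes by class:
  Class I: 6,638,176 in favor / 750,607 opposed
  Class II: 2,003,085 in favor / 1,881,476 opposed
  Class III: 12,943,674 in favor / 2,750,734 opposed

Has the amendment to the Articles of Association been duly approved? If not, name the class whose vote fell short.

Class I: 3/4 of 8850669 = 6638001.75, rounded up to 6638002; 6,638,002 required, 6,638,176 in favor — approved.
Class II: a majority of 4005547 is 2002774; 2,002,774 required, 2,003,085 in favor — approved.
Class III: 3/4 of 17262686 = 12947014.50, rounded up to 12947015; 12,947,015 required, 12,943,674 in favor — not approved.

Not approved — the Class III shares did not give the required vote.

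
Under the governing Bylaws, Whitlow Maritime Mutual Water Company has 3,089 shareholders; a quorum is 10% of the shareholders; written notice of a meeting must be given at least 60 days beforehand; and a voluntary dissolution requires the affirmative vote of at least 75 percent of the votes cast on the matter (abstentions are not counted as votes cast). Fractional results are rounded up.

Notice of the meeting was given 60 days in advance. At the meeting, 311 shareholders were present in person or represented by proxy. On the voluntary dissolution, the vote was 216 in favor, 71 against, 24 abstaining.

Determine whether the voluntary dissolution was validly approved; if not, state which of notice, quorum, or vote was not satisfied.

Notice: 60 days given; 60 required. Satisfied.
Quorum: 10% of 3,089 = 308.90, rounded up to 309; 311 present. Satisfied.
Vote: requires three-fourths of the votes cast (311 − 24 abstaining = 287); 3/4 of 287 = 215.25, rounded up to 216, so 216 needed; 216 in favor. Satisfied.

Valid — all requirements satisfied.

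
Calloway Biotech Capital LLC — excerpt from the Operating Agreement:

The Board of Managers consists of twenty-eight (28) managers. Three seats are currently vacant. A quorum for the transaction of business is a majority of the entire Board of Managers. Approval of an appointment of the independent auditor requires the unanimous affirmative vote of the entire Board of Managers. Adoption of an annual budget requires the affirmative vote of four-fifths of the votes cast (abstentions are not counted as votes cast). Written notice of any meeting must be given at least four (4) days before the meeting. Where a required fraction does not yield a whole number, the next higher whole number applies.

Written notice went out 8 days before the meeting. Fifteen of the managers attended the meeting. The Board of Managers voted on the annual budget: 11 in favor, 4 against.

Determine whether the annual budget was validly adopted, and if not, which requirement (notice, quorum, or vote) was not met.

Notice: 8 days given; 4 required (8 ≥ 4). Satisfied.
Quorum: 15 present; quorum is 15. Satisfied.
Vote: the annual budget requires four-fifths of the votes cast (15). 4/5 of 15 = 12, so 12 affirmative votes are needed; 11 voted in favor. Not satisfied.

Invalid — vote requirement not satisfied.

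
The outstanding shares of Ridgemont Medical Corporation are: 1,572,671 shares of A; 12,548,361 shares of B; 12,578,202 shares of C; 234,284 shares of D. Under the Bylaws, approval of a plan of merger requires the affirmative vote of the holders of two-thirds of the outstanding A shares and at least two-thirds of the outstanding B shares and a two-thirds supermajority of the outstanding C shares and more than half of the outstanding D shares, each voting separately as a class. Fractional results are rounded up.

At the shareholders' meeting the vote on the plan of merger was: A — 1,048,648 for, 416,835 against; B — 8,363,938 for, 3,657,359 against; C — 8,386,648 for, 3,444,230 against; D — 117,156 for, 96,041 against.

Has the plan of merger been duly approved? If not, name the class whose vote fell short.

A: 2/3 of 1572671 = 1048447.33, rounded up to 1048448; 1,048,448 required, 1,048,648 in favor — approved.
B: 2/3 of 12548361 = 8365574; 8,365,574 required, 8,363,938 in favor — not approved.
C: 2/3 of 12578202 = 8385468; 8,385,468 required, 8,386,648 in favor — approved.
D: a majority of 234284 is 117143; 117,143 required, 117,156 in favor — approved.

Not approved — the B shares did not give the required vote.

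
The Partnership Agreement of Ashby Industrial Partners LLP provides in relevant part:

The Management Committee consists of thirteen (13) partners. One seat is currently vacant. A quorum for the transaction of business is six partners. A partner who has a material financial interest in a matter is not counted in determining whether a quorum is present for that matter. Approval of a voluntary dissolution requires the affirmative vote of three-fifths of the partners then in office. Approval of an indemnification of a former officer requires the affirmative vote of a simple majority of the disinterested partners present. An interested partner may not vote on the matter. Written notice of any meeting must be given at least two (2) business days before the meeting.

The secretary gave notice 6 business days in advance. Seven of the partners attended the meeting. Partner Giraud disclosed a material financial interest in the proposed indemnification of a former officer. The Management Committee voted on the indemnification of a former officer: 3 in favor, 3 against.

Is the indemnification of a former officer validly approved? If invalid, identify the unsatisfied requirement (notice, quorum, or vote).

Notice: 6 business days given; 2 required (6 ≥ 2). Satisfied.
Quorum: 7 present, but the 1 interested partner does not count, leaving 6. Quorum is 6. Satisfied.
Vote: the indemnification of a former officer requires a majority of the disinterested partners present (7 − 1 = 6). A majority of 6 is 4, so 4 affirmative votes are needed; 3 voted in favor. Not satisfied.

Invalid — vote requirement not satisfied.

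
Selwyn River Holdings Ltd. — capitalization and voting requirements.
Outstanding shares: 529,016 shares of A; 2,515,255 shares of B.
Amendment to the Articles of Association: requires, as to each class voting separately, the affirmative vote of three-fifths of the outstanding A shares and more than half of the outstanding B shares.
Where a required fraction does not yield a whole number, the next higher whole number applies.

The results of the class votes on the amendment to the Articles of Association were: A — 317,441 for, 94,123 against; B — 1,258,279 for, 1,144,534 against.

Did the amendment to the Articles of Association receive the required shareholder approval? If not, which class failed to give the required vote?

Approved — every class gave the required vote.

A: 3/5 of 529016 = 317409.60, rounded up to 317410; 317,410 required, 317,441 in favor — approved.
B: a majority of 2515255 is 1257628; 1,257,628 required, 1,258,279 in favor — approved.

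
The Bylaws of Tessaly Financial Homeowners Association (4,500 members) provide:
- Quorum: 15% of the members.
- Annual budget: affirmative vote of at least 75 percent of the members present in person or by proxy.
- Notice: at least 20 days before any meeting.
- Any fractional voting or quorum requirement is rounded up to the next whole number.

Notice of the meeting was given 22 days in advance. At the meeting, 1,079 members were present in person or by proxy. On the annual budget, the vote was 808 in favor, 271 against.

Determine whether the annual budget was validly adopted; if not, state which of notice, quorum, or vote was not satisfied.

Notice: 22 days given; 20 required. Satisfied.
Quorum: 15% of 4,500 = 675; 1,079 present. Satisfied.
Vote: requires three-fourths of those present (1,079); 3/4 of 1079 = 809.25, rounded up to 810, so 810 needed; 808 in favor. Not satisfied.

Invalid — vote requirement not satisfied.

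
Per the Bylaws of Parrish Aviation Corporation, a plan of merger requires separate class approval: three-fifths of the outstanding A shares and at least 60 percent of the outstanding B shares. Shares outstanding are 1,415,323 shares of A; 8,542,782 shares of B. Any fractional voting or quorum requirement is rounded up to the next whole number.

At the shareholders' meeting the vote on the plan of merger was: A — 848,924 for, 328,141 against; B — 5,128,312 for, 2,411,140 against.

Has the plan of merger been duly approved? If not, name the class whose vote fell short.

Not approved — the A shares did not give the required vote.

A: 3/5 of 1415323 = 849193.80, rounded up to 849194; 849,194 required, 848,924 in favor — not approved.
B: 3/5 of 8542782 = 5125669.20, rounded up to 5125670; 5,125,670 required, 5,128,312 in favor — approved.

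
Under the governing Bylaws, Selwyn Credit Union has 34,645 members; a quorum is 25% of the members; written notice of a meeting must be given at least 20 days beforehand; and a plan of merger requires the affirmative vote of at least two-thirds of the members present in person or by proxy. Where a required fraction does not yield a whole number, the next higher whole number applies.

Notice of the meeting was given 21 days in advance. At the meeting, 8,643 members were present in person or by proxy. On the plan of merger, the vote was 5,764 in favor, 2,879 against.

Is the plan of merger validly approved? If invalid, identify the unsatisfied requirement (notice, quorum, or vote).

Invalid — quorum requirement not satisfied.

Notice: 21 days given; 20 required. Satisfied.
Quorum: 25% of 34,645 = 8,661.25, rounded up to 8,662; 8,643 present. Not satisfied.
Vote: requires two-thirds of those present (8,643); 2/3 of 8643 = 5762, so 5,762 needed; 5,764 in favor. Satisfied.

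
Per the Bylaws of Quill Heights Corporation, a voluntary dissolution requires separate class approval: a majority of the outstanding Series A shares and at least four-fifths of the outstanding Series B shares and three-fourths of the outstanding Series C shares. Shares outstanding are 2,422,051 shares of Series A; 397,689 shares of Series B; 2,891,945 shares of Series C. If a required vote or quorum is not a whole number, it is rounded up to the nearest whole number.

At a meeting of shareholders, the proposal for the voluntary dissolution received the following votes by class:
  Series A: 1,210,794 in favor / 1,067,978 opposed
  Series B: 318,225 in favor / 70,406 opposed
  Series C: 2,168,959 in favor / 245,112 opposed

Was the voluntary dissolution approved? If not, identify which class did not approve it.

Series A: a majority of 2422051 is 1211026; 1,211,026 required, 1,210,794 in favor — not approved.
Series B: 4/5 of 397689 = 318151.20, rounded up to 318152; 318,152 required, 318,225 in favor — approved.
Series C: 3/4 of 2891945 = 2168958.75, rounded up to 2168959; 2,168,959 required, 2,168,959 in favor — approved.

Not approved — the Series A shares did not give the required vote.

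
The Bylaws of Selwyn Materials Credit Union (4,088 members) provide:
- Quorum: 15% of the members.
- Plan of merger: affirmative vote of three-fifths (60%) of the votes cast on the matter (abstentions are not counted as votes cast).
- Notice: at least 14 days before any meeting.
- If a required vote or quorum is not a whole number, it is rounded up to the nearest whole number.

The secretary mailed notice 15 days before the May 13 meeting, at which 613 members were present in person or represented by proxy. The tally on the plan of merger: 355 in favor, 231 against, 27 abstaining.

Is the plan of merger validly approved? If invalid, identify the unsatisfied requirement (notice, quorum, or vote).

Notice: 15 days given; 14 required. Satisfied.
Quorum: 15% of 4,088 = 613.20, rounded up to 614; 613 present. Not satisfied.
Vote: requires three-fifths of the votes cast (613 − 27 abstaining = 586); 3/5 of 586 = 351.60, rounded up to 352, so 352 needed; 355 in favor. Satisfied.

Invalid — quorum requirement not satisfied.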